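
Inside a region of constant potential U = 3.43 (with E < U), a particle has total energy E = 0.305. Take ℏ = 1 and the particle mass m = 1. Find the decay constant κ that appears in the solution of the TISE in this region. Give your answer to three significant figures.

κ = 2.50

Since E < U the TISE in this region is ψ'' = κ²ψ with κ = √(2m(U − E))/ℏ.
κ = √(2 × 1 × 3.125) = 2.500.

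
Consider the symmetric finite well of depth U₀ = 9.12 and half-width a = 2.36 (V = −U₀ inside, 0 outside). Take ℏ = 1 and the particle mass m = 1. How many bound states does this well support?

N = 7

The dimensionless depth is z₀ = a√(2mU₀)/ℏ = 2.36 × √(18.24) = 10.08.
The even/odd transcendental equations gain one root per π/2 in z₀, giving N = 1 + ⌊2z₀/π⌋ = 1 + ⌊6.417⌋ = 7.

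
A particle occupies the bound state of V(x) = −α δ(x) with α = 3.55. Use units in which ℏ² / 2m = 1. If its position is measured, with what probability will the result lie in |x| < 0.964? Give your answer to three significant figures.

The normalised bound state is ψ = √κ e^{−κ|x|} with κ = mα/ℏ² = 1.775.
P(|x| < d) = ∫_{−d}^{d} κ e^{−2κ|x|} dx = 1 − e^{−2κd} = 1 − e^{−3.422} = 0.9674.

P = 0.967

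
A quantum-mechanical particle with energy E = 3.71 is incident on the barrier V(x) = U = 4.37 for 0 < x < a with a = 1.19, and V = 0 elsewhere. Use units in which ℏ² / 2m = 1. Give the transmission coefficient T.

T = 0.289

Since E < U the interior solution is evanescent with decay constant κ = √(2m(U − E))/ℏ = 0.8124.
κa = 0.9668, sinh(κa) = 1.125.
Matching ψ, ψ′ at both faces gives T = [1 + U² sinh²(κa) / (4E(U − E))]⁻¹ = 1/3.466 = 0.289.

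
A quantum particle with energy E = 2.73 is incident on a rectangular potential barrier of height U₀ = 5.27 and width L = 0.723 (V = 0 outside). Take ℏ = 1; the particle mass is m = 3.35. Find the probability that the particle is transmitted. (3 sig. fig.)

T = 0.0102

Since E < U₀ the interior solution is evanescent with decay constant κ = √(2m(U₀ − E))/ℏ = 4.125.
κL = 2.983, sinh(κL) = 9.844.
Matching ψ, ψ′ at both faces gives T = [1 + U₀² sinh²(κL) / (4E(U₀ − E))]⁻¹ = 1/98.03 = 0.0102.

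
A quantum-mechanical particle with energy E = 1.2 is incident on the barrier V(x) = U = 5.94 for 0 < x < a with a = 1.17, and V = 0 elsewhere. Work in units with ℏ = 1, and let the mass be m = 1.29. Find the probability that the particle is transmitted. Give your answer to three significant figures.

Since E < U the interior solution is evanescent with decay constant κ = √(2m(U − E))/ℏ = 3.497.
κa = 4.092, sinh(κa) = 29.91.
The exact tunnelling result is T⁻¹ = 1 + U² sinh²(κa) / [4E(U − E)] = 1388, so T = 0.000720.

T = 0.000720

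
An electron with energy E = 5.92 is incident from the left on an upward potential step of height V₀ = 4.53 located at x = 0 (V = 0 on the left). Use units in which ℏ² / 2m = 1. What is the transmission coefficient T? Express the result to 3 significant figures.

T = 0.879

On each side the TISE gives plane waves with k = √(2m(E − V))/ℏ: k₁ = √(2·½·5.92) = 2.433, k₂ = √(2·½·1.39) = 1.179.
Continuity of ψ and ψ′ at the step yields the reflection amplitude r = (k₁ − k₂)/(k₁ + k₂) = 0.3472; thus R = |r|² = 0.1205, T = 0.8795.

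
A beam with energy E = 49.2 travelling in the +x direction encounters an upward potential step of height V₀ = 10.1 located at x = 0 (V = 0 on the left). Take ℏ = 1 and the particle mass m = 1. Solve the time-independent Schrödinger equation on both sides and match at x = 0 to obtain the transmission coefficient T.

T = 0.997

On each side the TISE gives plane waves with k = √(2m(E − V))/ℏ: k₁ = √(2·1·49.2) = 9.920, k₂ = √(2·1·39.1) = 8.843.
Continuity of ψ and ψ′ at the step yields the reflection amplitude r = (k₁ − k₂)/(k₁ + k₂) = 0.05738; thus R = |r|² = 0.003292, T = 0.9967.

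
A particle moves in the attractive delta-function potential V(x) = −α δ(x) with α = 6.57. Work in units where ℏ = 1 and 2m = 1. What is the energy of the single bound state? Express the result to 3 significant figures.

E = -10.8

For x ≠ 0 the bound state is ψ ∝ e^{−κ|x|}; integrating the TISE across the delta gives the cusp condition 2κ = 2mα/ℏ², so κ = 3.285.
Then E = −ℏ²κ²/(2m) = −mα²/(2ℏ²) = -10.79.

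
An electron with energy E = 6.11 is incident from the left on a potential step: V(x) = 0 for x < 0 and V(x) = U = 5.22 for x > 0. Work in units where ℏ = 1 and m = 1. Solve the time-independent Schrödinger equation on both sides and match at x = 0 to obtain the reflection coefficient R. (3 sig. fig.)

On each side the TISE gives plane waves with k = √(2m(E − V))/ℏ: k₁ = √(2·1·6.11) = 3.496, k₂ = √(2·1·0.89) = 1.334.
Continuity of ψ and ψ′ at the step yields the reflection amplitude r = (k₁ − k₂)/(k₁ + k₂) = 0.4475; thus R = |r|² = 0.2003, T = 0.7997.

R = 0.200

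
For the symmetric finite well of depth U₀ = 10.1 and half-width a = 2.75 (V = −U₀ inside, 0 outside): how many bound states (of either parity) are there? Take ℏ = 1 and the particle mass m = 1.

The dimensionless depth is z₀ = a√(2mU₀)/ℏ = 2.75 × √(20.20) = 12.36.
A new bound state (alternating even/odd) appears each time z₀ passes a multiple of π/2, so N = ⌊2z₀/π⌋ + 1 = ⌊7.868⌋ + 1 = 8.

N = 8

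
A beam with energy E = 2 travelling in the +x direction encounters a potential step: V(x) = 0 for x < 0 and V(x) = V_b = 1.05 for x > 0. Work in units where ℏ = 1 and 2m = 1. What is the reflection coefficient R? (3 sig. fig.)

The wavenumbers are k₁ = √(2mE)/ℏ = 1.414 on the left and k₂ = √(2m(E − V_b))/ℏ = 0.9747 on the right.
Matching ψ and ψ′ at x = 0 gives r = (k₁ − k₂)/(k₁ + k₂), so R = r² = 0.03385 and T = 1 − R = 0.9661.

R = 0.0339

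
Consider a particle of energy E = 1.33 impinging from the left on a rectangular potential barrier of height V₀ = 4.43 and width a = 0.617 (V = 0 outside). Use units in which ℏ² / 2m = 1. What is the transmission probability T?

T = 0.328

E < V₀: inside the barrier ψ ∝ e^{±κx} with κ = √(2m(V₀ − E))/ℏ = 1.761.
κa = 1.086, sinh(κa) = 1.313.
Matching ψ, ψ′ at both faces gives T = [1 + V₀² sinh²(κa) / (4E(V₀ − E))]⁻¹ = 1/3.051 = 0.328.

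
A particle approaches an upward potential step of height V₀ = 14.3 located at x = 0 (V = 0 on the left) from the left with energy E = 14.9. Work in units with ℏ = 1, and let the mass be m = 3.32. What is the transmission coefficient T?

T = 0.557

The wavenumbers are k₁ = √(2mE)/ℏ = 9.947 on the left and k₂ = √(2m(E − V₀))/ℏ = 1.996 on the right.
Matching ψ and ψ′ at x = 0 gives r = (k₁ − k₂)/(k₁ + k₂), so R = r² = 0.4432 and T = 1 − R = 0.5568.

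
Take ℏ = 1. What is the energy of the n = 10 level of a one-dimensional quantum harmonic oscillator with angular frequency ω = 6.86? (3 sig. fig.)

The oscillator eigenvalues are E_n = ℏω(n + ½), so E_10 = 6.86 × 10.5 = 72.03.

E = 72.0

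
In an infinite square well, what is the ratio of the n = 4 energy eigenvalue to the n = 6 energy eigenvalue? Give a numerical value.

Since E_n ∝ n², the ratio is (4/6)² = 0.444444.

0.444444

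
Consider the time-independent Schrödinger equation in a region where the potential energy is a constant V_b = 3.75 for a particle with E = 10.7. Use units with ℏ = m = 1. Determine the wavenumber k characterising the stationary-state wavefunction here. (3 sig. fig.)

k = 3.73

With E > V_b the solution is oscillatory, ψ ∝ e^{±ikx} with k = √(2m(E − V_b))/ℏ.
k = √(2 × 1 × 6.95) = 3.728.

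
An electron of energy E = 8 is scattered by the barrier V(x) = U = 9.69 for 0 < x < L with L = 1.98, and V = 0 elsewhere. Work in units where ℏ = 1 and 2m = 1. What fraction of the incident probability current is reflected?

Since E < U the interior solution is evanescent with decay constant κ = √(2m(U − E))/ℏ = 1.300.
κL = 2.574, sinh(κL) = 6.521.
The exact tunnelling result is T⁻¹ = 1 + U² sinh²(κL) / [4E(U − E)] = 74.83, so T = 0.0134.
R = 1 − T = 0.987.

R = 0.987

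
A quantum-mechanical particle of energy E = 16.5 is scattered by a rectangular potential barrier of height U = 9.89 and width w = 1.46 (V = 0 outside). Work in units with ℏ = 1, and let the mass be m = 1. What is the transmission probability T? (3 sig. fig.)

Above the barrier the interior wavenumber is k₂ = √(2m(E − U))/ℏ = 3.636, giving phase k₂w = 5.308.
T = [1 + U² sin²(k₂w) / (4E(E − U))]⁻¹ = 1/1.154 = 0.867.

T = 0.867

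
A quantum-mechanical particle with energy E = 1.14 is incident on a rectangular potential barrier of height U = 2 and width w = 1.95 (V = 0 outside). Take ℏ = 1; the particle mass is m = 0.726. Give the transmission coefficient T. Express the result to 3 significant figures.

E < U: inside the barrier ψ ∝ e^{±κx} with κ = √(2m(U − E))/ℏ = 1.117.
κw = 2.179, sinh(κw) = 4.362.
The exact tunnelling result is T⁻¹ = 1 + U² sinh²(κw) / [4E(U − E)] = 20.41, so T = 0.0490.

T = 0.0490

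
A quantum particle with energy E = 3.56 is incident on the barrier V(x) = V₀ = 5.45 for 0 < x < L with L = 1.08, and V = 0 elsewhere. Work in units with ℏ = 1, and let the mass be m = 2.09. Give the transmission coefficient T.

E < V₀: inside the barrier ψ ∝ e^{±κx} with κ = √(2m(V₀ − E))/ℏ = 2.811.
κL = 3.036, sinh(κL) = 10.38.
The exact tunnelling result is T⁻¹ = 1 + V₀² sinh²(κL) / [4E(V₀ − E)] = 120.0, so T = 0.00834.

T = 0.00834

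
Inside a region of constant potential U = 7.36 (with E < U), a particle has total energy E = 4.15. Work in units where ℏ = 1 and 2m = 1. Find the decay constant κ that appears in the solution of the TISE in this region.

κ = 1.79

Since E < U the TISE in this region is ψ'' = κ²ψ with κ = √(2m(U − E))/ℏ.
κ = √(2 × 0.5 × 3.21) = 1.792.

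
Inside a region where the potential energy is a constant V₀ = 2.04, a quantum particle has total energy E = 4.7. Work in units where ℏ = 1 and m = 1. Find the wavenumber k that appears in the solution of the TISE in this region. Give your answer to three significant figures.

k = 2.31

With E > V₀ the solution is oscillatory, ψ ∝ e^{±ikx} with k = √(2m(E − V₀))/ℏ.
k = √(2 × 1 × 2.66) = 2.307.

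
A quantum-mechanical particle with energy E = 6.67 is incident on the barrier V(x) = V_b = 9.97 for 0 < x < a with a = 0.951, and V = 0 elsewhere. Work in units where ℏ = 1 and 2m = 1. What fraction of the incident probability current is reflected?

Since E < V_b the interior solution is evanescent with decay constant κ = √(2m(V_b − E))/ℏ = 1.817.
κa = 1.728, sinh(κa) = 2.725.
The exact tunnelling result is T⁻¹ = 1 + V_b² sinh²(κa) / [4E(V_b − E)] = 9.381, so T = 0.107.
R = 1 − T = 0.893.

R = 0.893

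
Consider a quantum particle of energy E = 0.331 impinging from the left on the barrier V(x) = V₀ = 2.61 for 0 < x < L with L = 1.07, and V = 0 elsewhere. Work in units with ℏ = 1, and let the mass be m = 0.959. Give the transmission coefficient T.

E < V₀: inside the barrier ψ ∝ e^{±κx} with κ = √(2m(V₀ − E))/ℏ = 2.091.
κL = 2.237, sinh(κL) = 4.630.
Matching ψ, ψ′ at both faces gives T = [1 + V₀² sinh²(κL) / (4E(V₀ − E))]⁻¹ = 1/49.39 = 0.0202.

T = 0.0202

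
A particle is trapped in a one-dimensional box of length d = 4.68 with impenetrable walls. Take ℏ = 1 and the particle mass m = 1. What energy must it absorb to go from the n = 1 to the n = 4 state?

E_n = n²π²ℏ²/(2md²), so ΔE = (4² − 1²) π²ℏ²/(2md²).
ΔE = 15 × π² / (2 × 1 × 4.68²) = 3.380.

ΔE = 3.38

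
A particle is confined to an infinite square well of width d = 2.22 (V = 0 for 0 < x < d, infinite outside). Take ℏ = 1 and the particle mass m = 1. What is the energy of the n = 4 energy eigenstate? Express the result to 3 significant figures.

The infinite-well eigenfunctions ψ_n = √(2/d) sin(nπx/d) vanish at both walls, giving E_n = n²π²ℏ²/(2md²).
E_4 = 4² × π² / (2 × 1 × 2.22²) = 16.02.

E = 16.0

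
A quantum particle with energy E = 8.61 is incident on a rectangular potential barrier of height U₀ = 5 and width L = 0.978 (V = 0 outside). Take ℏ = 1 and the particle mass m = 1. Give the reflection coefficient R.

R = 0.0463

Above the barrier the interior wavenumber is k₂ = √(2m(E − U₀))/ℏ = 2.687, giving phase k₂L = 2.628.
Matching at both interfaces gives T⁻¹ = 1 + U₀² sin²(k₂L) / [4E(E − U₀)] = 1.049, hence T = 0.954.
R = 1 − T = 0.0463.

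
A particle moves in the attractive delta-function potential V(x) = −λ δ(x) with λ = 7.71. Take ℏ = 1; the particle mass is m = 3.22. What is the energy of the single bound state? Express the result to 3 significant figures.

For x ≠ 0 the bound state is ψ ∝ e^{−κ|x|}; integrating the TISE across the delta gives the cusp condition 2κ = 2mλ/ℏ², so κ = 24.83.
Then E = −ℏ²κ²/(2m) = −mλ²/(2ℏ²) = -95.71.

E = -95.7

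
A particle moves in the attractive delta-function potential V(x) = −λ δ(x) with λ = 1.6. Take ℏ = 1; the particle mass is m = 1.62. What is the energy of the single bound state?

E = -2.07

The bound state is ψ(x) = √κ e^{−κ|x|}. The derivative jump ψ'(0⁺) − ψ'(0⁻) = −(2mλ/ℏ²)ψ(0) fixes κ = mλ/ℏ² = 2.592.
Then E = −ℏ²κ²/(2m) = −mλ²/(2ℏ²) = -2.074.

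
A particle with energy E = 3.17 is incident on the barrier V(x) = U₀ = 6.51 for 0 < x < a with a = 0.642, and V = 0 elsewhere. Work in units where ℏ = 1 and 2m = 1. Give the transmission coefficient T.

Since E < U₀ the interior solution is evanescent with decay constant κ = √(2m(U₀ − E))/ℏ = 1.828.
κa = 1.173, sinh(κa) = 1.462.
The exact tunnelling result is T⁻¹ = 1 + U₀² sinh²(κa) / [4E(U₀ − E)] = 3.138, so T = 0.319.

T = 0.319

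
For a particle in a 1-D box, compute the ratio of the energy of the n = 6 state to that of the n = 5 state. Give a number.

E_n = n²π²ℏ²/(2mL²) so the ratio is n₂²/n₁² = 36/25 = 1.44.

1.44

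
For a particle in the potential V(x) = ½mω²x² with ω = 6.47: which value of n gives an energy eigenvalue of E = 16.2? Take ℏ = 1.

n = 2

Invert E_n = (n + ½)ℏω: n = E/ℏω − ½ = 2.004, so n = 2.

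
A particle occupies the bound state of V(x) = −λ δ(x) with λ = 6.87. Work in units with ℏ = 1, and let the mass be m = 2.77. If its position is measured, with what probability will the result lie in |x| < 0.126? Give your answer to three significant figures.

The normalised bound state is ψ = √κ e^{−κ|x|} with κ = mλ/ℏ² = 19.03.
P(|x| < d) = ∫_{−d}^{d} κ e^{−2κ|x|} dx = 1 − e^{−2κd} = 1 − e^{−4.796} = 0.9917.

P = 0.992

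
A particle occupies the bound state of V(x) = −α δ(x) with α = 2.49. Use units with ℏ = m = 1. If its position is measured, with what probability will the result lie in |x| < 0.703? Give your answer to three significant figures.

P = 0.970

The normalised bound state is ψ = √κ e^{−κ|x|} with κ = mα/ℏ² = 2.490.
P(|x| < d) = ∫_{−d}^{d} κ e^{−2κ|x|} dx = 1 − e^{−2κd} = 1 − e^{−3.501} = 0.9698.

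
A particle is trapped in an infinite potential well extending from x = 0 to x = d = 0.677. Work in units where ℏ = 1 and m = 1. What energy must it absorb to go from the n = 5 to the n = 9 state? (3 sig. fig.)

ΔE = 603

E_n = n²π²ℏ²/(2md²), so ΔE = (9² − 5²) π²ℏ²/(2md²).
ΔE = 56 × π² / (2 × 1 × 0.677²) = 602.9.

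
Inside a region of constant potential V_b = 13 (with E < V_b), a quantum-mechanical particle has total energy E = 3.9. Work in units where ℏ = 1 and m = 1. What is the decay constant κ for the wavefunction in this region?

κ = 4.27

Since E < V_b the TISE in this region is ψ'' = κ²ψ with κ = √(2m(V_b − E))/ℏ.
κ = √(2 × 1 × 9.1) = 4.266.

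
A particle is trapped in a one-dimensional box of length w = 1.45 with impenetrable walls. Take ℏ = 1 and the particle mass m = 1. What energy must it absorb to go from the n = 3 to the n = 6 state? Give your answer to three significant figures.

ΔE = 63.4

E_n = n²π²ℏ²/(2mw²), so ΔE = (6² − 3²) π²ℏ²/(2mw²).
ΔE = 27 × π² / (2 × 1 × 1.45²) = 63.37.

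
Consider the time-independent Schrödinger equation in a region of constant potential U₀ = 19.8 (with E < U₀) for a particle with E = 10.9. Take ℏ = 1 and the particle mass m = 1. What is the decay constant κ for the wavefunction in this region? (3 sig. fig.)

Since E < U₀ the TISE in this region is ψ'' = κ²ψ with κ = √(2m(U₀ − E))/ℏ.
κ = √(2 × 1 × 8.9) = 4.219.

κ = 4.22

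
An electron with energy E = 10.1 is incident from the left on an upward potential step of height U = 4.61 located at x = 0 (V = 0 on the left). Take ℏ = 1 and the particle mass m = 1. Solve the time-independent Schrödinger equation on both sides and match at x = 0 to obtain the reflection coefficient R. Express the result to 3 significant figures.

R = 0.0229

On each side the TISE gives plane waves with k = √(2m(E − V))/ℏ: k₁ = √(2·1·10.1) = 4.494, k₂ = √(2·1·5.49) = 3.314.
Continuity of ψ and ψ′ at the step yields the reflection amplitude r = (k₁ − k₂)/(k₁ + k₂) = 0.1512; thus R = |r|² = 0.02287, T = 0.9771.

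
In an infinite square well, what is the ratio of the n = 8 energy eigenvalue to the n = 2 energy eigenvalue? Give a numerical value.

16

Since E_n ∝ n², the ratio is (8/2)² = 16.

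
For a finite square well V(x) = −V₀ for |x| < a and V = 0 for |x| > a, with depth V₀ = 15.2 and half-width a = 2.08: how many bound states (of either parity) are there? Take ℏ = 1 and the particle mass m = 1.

Define the well-strength parameter z₀ = (a/ℏ)√(2mV₀) = 2.08 × √(2·1·15.2) = 11.47.
A new bound state (alternating even/odd) appears each time z₀ passes a multiple of π/2, so N = ⌊2z₀/π⌋ + 1 = ⌊7.301⌋ + 1 = 8.

N = 8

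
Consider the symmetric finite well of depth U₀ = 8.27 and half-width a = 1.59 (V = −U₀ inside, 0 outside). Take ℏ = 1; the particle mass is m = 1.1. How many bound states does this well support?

The dimensionless depth is z₀ = a√(2mU₀)/ℏ = 1.59 × √(18.19) = 6.782.
The even/odd transcendental equations gain one root per π/2 in z₀, giving N = 1 + ⌊2z₀/π⌋ = 1 + ⌊4.318⌋ = 5.

N = 5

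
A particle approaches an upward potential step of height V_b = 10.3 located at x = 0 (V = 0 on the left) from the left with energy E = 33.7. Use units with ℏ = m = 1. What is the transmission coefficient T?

T = 0.992

The wavenumbers are k₁ = √(2mE)/ℏ = 8.210 on the left and k₂ = √(2m(E − V_b))/ℏ = 6.841 on the right.
Matching ψ and ψ′ at x = 0 gives r = (k₁ − k₂)/(k₁ + k₂), so R = r² = 0.008270 and T = 1 − R = 0.9917.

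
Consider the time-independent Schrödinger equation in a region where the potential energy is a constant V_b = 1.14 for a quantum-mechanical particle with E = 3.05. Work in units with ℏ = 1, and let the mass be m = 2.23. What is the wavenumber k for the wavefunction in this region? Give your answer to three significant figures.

With E > V_b the solution is oscillatory, ψ ∝ e^{±ikx} with k = √(2m(E − V_b))/ℏ.
k = √(2 × 2.23 × 1.91) = 2.919.

k = 2.92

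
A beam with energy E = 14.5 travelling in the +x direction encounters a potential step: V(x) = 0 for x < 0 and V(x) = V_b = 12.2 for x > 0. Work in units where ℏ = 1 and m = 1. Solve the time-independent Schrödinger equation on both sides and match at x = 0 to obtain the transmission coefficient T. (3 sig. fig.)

T = 0.815

The wavenumbers are k₁ = √(2mE)/ℏ = 5.385 on the left and k₂ = √(2m(E − V_b))/ℏ = 2.145 on the right.
Continuity of ψ and ψ′ at the step yields the reflection amplitude r = (k₁ − k₂)/(k₁ + k₂) = 0.4303; thus R = |r|² = 0.1852, T = 0.8148.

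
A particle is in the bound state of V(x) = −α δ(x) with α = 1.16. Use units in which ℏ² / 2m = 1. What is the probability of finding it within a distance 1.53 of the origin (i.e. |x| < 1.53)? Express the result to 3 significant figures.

The normalised bound state is ψ = √κ e^{−κ|x|} with κ = mα/ℏ² = 0.5800.
P(|x| < d) = ∫_{−d}^{d} κ e^{−2κ|x|} dx = 1 − e^{−2κd} = 1 − e^{−1.775} = 0.8305.

P = 0.830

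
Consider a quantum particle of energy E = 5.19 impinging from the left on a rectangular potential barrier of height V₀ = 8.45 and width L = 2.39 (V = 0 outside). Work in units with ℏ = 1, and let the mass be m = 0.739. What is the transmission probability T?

E < V₀: inside the barrier ψ ∝ e^{±κx} with κ = √(2m(V₀ − E))/ℏ = 2.195.
κL = 5.246, sinh(κL) = 94.92.
The exact tunnelling result is T⁻¹ = 1 + V₀² sinh²(κL) / [4E(V₀ − E)] = 9506, so T = 0.000105.

T = 0.000105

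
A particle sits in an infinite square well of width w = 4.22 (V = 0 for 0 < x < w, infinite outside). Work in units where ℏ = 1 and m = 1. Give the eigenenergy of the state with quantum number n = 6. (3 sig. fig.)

Requiring ψ(0) = ψ(w) = 0 quantises k = nπ/w, hence E_n = ℏ²k²/2m = n²π²ℏ²/(2mw²).
E_6 = 6² × π² / (2 × 1 × 4.22²) = 9.976.

E = 9.98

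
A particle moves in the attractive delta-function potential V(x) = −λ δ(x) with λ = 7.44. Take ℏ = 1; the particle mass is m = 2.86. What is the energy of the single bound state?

The bound state is ψ(x) = √κ e^{−κ|x|}. The derivative jump ψ'(0⁺) − ψ'(0⁻) = −(2mλ/ℏ²)ψ(0) fixes κ = mλ/ℏ² = 21.28.
Then E = −ℏ²κ²/(2m) = −mλ²/(2ℏ²) = -79.16.

E = -79.2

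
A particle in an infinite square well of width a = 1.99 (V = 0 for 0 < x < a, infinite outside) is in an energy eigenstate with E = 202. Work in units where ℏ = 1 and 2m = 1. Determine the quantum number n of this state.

For an infinite well E_n = n²π²ℏ²/(2ma²), so n = (a/πℏ)√(2mE).
n = (1.99/π) × √(2 × 0.5 × 202) = 9.003 → n = 9.

n = 9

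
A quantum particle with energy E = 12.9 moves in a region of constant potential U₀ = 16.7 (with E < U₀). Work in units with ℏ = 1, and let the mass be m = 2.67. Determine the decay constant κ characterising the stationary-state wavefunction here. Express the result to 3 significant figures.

Since E < U₀ the TISE in this region is ψ'' = κ²ψ with κ = √(2m(U₀ − E))/ℏ.
κ = √(2 × 2.67 × 3.8) = 4.505.

κ = 4.50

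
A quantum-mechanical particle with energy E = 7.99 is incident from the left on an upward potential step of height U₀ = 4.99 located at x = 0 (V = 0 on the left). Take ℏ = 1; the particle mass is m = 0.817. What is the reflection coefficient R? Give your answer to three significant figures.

R = 0.0577

The wavenumbers are k₁ = √(2mE)/ℏ = 3.613 on the left and k₂ = √(2m(E − U₀))/ℏ = 2.214 on the right.
Continuity of ψ and ψ′ at the step yields the reflection amplitude r = (k₁ − k₂)/(k₁ + k₂) = 0.2401; thus R = |r|² = 0.05765, T = 0.9423.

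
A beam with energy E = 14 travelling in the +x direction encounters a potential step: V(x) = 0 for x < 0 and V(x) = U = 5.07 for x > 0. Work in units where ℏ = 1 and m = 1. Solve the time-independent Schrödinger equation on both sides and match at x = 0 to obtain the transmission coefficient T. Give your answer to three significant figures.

The wavenumbers are k₁ = √(2mE)/ℏ = 5.292 on the left and k₂ = √(2m(E − U))/ℏ = 4.226 on the right.
Matching ψ and ψ′ at x = 0 gives r = (k₁ − k₂)/(k₁ + k₂), so R = r² = 0.01253 and T = 1 − R = 0.9875.

T = 0.987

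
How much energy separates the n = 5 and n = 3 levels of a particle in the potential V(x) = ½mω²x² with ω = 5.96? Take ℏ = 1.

ΔE = 11.9

E_n = ℏω(n + ½), so ΔE = (5 − 3) ℏω = 2 × 5.96 = 11.92.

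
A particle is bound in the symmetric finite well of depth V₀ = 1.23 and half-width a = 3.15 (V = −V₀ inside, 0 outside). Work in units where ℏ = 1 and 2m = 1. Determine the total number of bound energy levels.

N = 3

The dimensionless depth is z₀ = a√(2mV₀)/ℏ = 3.15 × √(1.230) = 3.494.
A new bound state (alternating even/odd) appears each time z₀ passes a multiple of π/2, so N = ⌊2z₀/π⌋ + 1 = ⌊2.224⌋ + 1 = 3.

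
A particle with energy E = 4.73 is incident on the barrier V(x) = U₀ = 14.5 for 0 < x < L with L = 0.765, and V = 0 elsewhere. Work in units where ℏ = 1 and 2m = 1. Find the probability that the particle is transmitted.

T = 0.0291

E < U₀: inside the barrier ψ ∝ e^{±κx} with κ = √(2m(U₀ − E))/ℏ = 3.126.
κL = 2.391, sinh(κL) = 5.417.
The exact tunnelling result is T⁻¹ = 1 + U₀² sinh²(κL) / [4E(U₀ − E)] = 34.38, so T = 0.0291.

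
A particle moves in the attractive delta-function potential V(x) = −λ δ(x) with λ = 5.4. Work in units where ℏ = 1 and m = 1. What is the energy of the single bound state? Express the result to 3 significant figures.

E = -14.6

The bound state is ψ(x) = √κ e^{−κ|x|}. The derivative jump ψ'(0⁺) − ψ'(0⁻) = −(2mλ/ℏ²)ψ(0) fixes κ = mλ/ℏ² = 5.400.
Then E = −ℏ²κ²/(2m) = −mλ²/(2ℏ²) = -14.58.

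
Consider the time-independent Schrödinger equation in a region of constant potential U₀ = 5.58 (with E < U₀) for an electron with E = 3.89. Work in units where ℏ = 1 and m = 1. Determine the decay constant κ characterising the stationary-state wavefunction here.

κ = 1.84

Since E < U₀ the TISE in this region is ψ'' = κ²ψ with κ = √(2m(U₀ − E))/ℏ.
κ = √(2 × 1 × 1.69) = 1.838.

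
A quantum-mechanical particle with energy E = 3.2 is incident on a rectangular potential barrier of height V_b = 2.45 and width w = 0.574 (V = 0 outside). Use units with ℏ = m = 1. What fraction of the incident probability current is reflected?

R = 0.207

Above the barrier the interior wavenumber is k₂ = √(2m(E − V_b))/ℏ = 1.225, giving phase k₂w = 0.7030.
T = [1 + V_b² sin²(k₂w) / (4E(E − V_b))]⁻¹ = 1/1.261 = 0.793.
R = 1 − T = 0.207.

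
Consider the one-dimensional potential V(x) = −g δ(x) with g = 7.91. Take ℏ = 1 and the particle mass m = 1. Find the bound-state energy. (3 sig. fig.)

E = -31.3

The bound state is ψ(x) = √κ e^{−κ|x|}. The derivative jump ψ'(0⁺) − ψ'(0⁻) = −(2mg/ℏ²)ψ(0) fixes κ = mg/ℏ² = 7.910.
Then E = −ℏ²κ²/(2m) = −mg²/(2ℏ²) = -31.28.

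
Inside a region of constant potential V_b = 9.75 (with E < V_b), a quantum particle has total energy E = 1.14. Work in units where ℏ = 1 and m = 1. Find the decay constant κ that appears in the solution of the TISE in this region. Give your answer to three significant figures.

Since E < V_b the TISE in this region is ψ'' = κ²ψ with κ = √(2m(V_b − E))/ℏ.
κ = √(2 × 1 × 8.61) = 4.150.

κ = 4.15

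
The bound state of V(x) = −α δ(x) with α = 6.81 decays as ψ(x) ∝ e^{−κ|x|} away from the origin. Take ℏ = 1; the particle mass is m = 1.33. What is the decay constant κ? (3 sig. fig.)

κ = 9.06

Integrate −(ℏ²/2m)ψ'' − αδ(x)ψ = Eψ from −ε to +ε: the ψ'' term gives ψ'(0⁺) − ψ'(0⁻) and the δ term gives −(2mα/ℏ²)ψ(0).
With ψ ∝ e^{−κ|x|} this yields −2κ = −2mα/ℏ², so κ = mα/ℏ² = 9.057.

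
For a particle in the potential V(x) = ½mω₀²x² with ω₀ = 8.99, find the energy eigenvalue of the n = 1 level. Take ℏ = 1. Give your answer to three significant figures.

The oscillator eigenvalues are E_n = ℏω₀(n + ½), so E_1 = 8.99 × 1.5 = 13.49.

E = 13.5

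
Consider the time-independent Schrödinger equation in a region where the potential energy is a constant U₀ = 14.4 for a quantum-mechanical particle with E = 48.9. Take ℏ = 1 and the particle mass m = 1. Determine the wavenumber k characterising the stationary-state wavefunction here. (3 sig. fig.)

k = 8.31

With E > U₀ the solution is oscillatory, ψ ∝ e^{±ikx} with k = √(2m(E − U₀))/ℏ.
k = √(2 × 1 × 34.5) = 8.307.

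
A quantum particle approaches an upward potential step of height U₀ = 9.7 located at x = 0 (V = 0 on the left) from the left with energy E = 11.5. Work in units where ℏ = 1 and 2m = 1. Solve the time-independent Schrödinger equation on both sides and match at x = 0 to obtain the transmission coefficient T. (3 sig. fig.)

On each side the TISE gives plane waves with k = √(2m(E − V))/ℏ: k₁ = √(2·½·11.5) = 3.391, k₂ = √(2·½·1.8) = 1.342.
Matching ψ and ψ′ at x = 0 gives r = (k₁ − k₂)/(k₁ + k₂), so R = r² = 0.1875 and T = 1 − R = 0.8125.

T = 0.812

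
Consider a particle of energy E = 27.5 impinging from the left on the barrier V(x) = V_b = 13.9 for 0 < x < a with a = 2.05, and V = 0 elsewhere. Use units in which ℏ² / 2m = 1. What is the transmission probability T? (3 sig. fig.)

T = 0.894

E > V_b: inside the barrier k₂ = √(2m(E − V_b))/ℏ = 3.688, k₂a = 7.560.
Matching at both interfaces gives T⁻¹ = 1 + V_b² sin²(k₂a) / [4E(E − V_b)] = 1.118, hence T = 0.894.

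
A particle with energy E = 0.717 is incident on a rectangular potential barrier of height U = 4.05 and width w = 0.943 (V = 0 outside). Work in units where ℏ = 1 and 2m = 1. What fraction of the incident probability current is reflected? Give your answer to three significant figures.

Since E < U the interior solution is evanescent with decay constant κ = √(2m(U − E))/ℏ = 1.826.
κw = 1.722, sinh(κw) = 2.707.
The exact tunnelling result is T⁻¹ = 1 + U² sinh²(κw) / [4E(U − E)] = 13.58, so T = 0.0737.
R = 1 − T = 0.926.

R = 0.926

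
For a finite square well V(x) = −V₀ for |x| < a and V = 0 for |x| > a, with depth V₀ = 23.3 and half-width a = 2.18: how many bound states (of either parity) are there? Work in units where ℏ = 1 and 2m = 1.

Define the well-strength parameter z₀ = (a/ℏ)√(2mV₀) = 2.18 × √(2·0.5·23.3) = 10.52.
A new bound state (alternating even/odd) appears each time z₀ passes a multiple of π/2, so N = ⌊2z₀/π⌋ + 1 = ⌊6.699⌋ + 1 = 7.

N = 7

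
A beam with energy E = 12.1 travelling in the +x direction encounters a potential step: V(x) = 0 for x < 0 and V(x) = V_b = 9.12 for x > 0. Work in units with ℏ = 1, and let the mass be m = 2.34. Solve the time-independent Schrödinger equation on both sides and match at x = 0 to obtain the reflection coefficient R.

R = 0.113

The wavenumbers are k₁ = √(2mE)/ℏ = 7.525 on the left and k₂ = √(2m(E − V_b))/ℏ = 3.734 on the right.
Matching ψ and ψ′ at x = 0 gives r = (k₁ − k₂)/(k₁ + k₂), so R = r² = 0.1133 and T = 1 − R = 0.8867.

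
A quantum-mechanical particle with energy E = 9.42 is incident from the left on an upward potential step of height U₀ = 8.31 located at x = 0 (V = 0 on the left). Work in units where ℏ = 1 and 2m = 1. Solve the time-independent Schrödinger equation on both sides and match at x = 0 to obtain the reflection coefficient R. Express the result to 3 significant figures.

The wavenumbers are k₁ = √(2mE)/ℏ = 3.069 on the left and k₂ = √(2m(E − U₀))/ℏ = 1.054 on the right.
Continuity of ψ and ψ′ at the step yields the reflection amplitude r = (k₁ − k₂)/(k₁ + k₂) = 0.4889; thus R = |r|² = 0.2390, T = 0.7610.

R = 0.239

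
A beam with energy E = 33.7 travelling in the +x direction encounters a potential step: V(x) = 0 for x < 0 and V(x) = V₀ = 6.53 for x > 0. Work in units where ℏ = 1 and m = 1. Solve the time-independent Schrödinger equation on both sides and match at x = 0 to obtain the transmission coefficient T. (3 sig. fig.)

T = 0.997

On each side the TISE gives plane waves with k = √(2m(E − V))/ℏ: k₁ = √(2·1·33.7) = 8.210, k₂ = √(2·1·27.17) = 7.372.
Matching ψ and ψ′ at x = 0 gives r = (k₁ − k₂)/(k₁ + k₂), so R = r² = 0.002894 and T = 1 − R = 0.9971.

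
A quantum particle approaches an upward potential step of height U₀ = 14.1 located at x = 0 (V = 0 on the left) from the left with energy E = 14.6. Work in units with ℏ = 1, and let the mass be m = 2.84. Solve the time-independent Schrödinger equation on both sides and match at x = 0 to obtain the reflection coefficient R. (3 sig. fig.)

R = 0.473

The wavenumbers are k₁ = √(2mE)/ℏ = 9.106 on the left and k₂ = √(2m(E − U₀))/ℏ = 1.685 on the right.
Matching ψ and ψ′ at x = 0 gives r = (k₁ − k₂)/(k₁ + k₂), so R = r² = 0.4729 and T = 1 − R = 0.5271.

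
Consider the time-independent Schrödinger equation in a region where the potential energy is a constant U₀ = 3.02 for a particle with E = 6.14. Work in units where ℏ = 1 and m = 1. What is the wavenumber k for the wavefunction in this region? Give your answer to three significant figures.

With E > U₀ the solution is oscillatory, ψ ∝ e^{±ikx} with k = √(2m(E − U₀))/ℏ.
k = √(2 × 1 × 3.12) = 2.498.

k = 2.50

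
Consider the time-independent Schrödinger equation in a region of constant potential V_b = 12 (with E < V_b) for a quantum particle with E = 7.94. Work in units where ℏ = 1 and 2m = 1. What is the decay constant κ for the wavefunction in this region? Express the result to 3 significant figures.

Since E < V_b the TISE in this region is ψ'' = κ²ψ with κ = √(2m(V_b − E))/ℏ.
κ = √(2 × 0.5 × 4.06) = 2.015.

κ = 2.01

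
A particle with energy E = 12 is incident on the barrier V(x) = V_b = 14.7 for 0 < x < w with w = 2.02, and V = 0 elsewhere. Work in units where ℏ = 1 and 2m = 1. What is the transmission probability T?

T = 0.00314

Since E < V_b the interior solution is evanescent with decay constant κ = √(2m(V_b − E))/ℏ = 1.643.
κw = 3.319, sinh(κw) = 13.80.
Matching ψ, ψ′ at both faces gives T = [1 + V_b² sinh²(κw) / (4E(V_b − E))]⁻¹ = 1/318.6 = 0.00314.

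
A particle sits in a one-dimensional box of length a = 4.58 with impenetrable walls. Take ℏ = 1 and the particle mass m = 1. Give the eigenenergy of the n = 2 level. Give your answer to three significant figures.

E = 0.941

Requiring ψ(0) = ψ(a) = 0 quantises k = nπ/a, hence E_n = ℏ²k²/2m = n²π²ℏ²/(2ma²).
E_2 = 2² × π² / (2 × 1 × 4.58²) = 0.9410.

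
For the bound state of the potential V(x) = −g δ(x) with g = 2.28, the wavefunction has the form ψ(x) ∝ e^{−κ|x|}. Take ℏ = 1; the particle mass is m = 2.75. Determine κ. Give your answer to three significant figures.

κ = 6.27

Integrating the TISE across x = 0 gives the cusp condition ψ'(0⁺) − ψ'(0⁻) = −(2mg/ℏ²)ψ(0).
With ψ ∝ e^{−κ|x|} this yields −2κ = −2mg/ℏ², so κ = mg/ℏ² = 6.270.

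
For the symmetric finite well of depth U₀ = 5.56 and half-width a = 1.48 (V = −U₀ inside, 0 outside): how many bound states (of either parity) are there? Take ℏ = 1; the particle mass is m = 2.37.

N = 5

The dimensionless depth is z₀ = a√(2mU₀)/ℏ = 1.48 × √(26.35) = 7.598.
A new bound state (alternating even/odd) appears each time z₀ passes a multiple of π/2, so N = ⌊2z₀/π⌋ + 1 = ⌊4.837⌋ + 1 = 5.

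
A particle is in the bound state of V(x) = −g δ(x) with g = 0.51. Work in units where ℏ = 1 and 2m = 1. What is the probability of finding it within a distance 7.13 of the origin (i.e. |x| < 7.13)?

The normalised bound state is ψ = √κ e^{−κ|x|} with κ = mg/ℏ² = 0.2550.
P(|x| < d) = ∫_{−d}^{d} κ e^{−2κ|x|} dx = 1 − e^{−2κd} = 1 − e^{−3.636} = 0.9737.

P = 0.974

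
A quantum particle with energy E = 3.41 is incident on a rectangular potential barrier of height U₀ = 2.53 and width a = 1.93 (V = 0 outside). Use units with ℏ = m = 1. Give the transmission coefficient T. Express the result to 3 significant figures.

E > U₀: inside the barrier k₂ = √(2m(E − U₀))/ℏ = 1.327, k₂a = 2.560.
Matching at both interfaces gives T⁻¹ = 1 + U₀² sin²(k₂a) / [4E(E − U₀)] = 1.161, hence T = 0.862.

T = 0.862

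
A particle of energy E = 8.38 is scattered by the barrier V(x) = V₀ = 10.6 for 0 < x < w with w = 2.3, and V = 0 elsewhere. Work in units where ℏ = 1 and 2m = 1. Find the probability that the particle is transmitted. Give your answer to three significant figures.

T = 0.00279

Since E < V₀ the interior solution is evanescent with decay constant κ = √(2m(V₀ − E))/ℏ = 1.490.
κw = 3.427, sinh(κw) = 15.37.
Matching ψ, ψ′ at both faces gives T = [1 + V₀² sinh²(κw) / (4E(V₀ − E))]⁻¹ = 1/357.9 = 0.00279.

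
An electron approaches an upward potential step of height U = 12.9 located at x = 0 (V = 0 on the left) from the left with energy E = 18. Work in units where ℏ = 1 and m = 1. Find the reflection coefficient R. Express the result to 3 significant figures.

R = 0.0932

The wavenumbers are k₁ = √(2mE)/ℏ = 6.000 on the left and k₂ = √(2m(E − U))/ℏ = 3.194 on the right.
Continuity of ψ and ψ′ at the step yields the reflection amplitude r = (k₁ − k₂)/(k₁ + k₂) = 0.3052; thus R = |r|² = 0.09317, T = 0.9068.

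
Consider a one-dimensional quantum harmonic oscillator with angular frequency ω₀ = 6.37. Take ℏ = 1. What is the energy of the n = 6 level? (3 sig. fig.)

E = 41.4

The oscillator eigenvalues are E_n = ℏω₀(n + ½), so E_6 = 6.37 × 6.5 = 41.41.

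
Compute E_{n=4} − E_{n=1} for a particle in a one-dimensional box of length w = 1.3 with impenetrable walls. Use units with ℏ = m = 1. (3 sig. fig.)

E_n = n²π²ℏ²/(2mw²), so ΔE = (4² − 1²) π²ℏ²/(2mw²).
ΔE = 15 × π² / (2 × 1 × 1.3²) = 43.80.

ΔE = 43.8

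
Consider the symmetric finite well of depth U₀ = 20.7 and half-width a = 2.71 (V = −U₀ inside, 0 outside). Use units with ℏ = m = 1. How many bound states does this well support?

N = 12

The dimensionless depth is z₀ = a√(2mU₀)/ℏ = 2.71 × √(41.40) = 17.44.
A new bound state (alternating even/odd) appears each time z₀ passes a multiple of π/2, so N = ⌊2z₀/π⌋ + 1 = ⌊11.10⌋ + 1 = 12.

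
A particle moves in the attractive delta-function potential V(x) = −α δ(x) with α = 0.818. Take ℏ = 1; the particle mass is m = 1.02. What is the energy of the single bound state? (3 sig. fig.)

For x ≠ 0 the bound state is ψ ∝ e^{−κ|x|}; integrating the TISE across the delta gives the cusp condition 2κ = 2mα/ℏ², so κ = 0.8344.
Then E = −ℏ²κ²/(2m) = −mα²/(2ℏ²) = -0.3413.

E = -0.341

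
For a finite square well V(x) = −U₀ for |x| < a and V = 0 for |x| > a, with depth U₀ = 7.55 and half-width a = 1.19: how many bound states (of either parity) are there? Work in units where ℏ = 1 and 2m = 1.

Define the well-strength parameter z₀ = (a/ℏ)√(2mU₀) = 1.19 × √(2·0.5·7.55) = 3.270.
A new bound state (alternating even/odd) appears each time z₀ passes a multiple of π/2, so N = ⌊2z₀/π⌋ + 1 = ⌊2.082⌋ + 1 = 3.

N = 3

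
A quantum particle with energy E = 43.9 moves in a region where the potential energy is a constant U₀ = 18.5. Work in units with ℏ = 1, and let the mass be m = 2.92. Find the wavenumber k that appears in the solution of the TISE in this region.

k = 12.2

With E > U₀ the solution is oscillatory, ψ ∝ e^{±ikx} with k = √(2m(E − U₀))/ℏ.
k = √(2 × 2.92 × 25.4) = 12.18.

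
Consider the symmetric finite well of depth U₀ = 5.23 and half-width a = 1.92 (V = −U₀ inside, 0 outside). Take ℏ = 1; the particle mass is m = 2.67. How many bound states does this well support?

N = 7

Define the well-strength parameter z₀ = (a/ℏ)√(2mU₀) = 1.92 × √(2·2.67·5.23) = 10.15.
A new bound state (alternating even/odd) appears each time z₀ passes a multiple of π/2, so N = ⌊2z₀/π⌋ + 1 = ⌊6.460⌋ + 1 = 7.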